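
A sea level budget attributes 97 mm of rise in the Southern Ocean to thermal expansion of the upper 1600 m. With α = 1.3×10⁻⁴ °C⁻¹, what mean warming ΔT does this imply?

ΔT ≈ 0.466 K

ΔT = Δh/(αH) = 0.097 / (1.3×10⁻⁴ × 1600) ≈ 0.4663 K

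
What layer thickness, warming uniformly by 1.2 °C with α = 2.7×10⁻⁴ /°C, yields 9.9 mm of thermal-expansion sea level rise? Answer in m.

H ≈ 30.6 m

H = Δh/(αΔT) = 0.0099 / (2.7×10⁻⁴ × 1.2) ≈ 30.56 m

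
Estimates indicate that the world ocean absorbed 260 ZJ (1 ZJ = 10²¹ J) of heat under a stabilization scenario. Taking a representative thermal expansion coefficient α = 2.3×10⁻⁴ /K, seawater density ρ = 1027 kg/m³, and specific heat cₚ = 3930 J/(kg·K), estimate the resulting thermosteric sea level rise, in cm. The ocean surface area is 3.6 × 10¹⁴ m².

4.1 cm of thermosteric rise

Per unit area: Q = 260×10²¹ / (3.6×10¹⁴) ≈ 7.222×10⁸ J/m²
Δh = αQ/(ρcₚ) = 2.3×10⁻⁴ × 7.222×10⁸ / (1027 × 3930) ≈ 0.041155 m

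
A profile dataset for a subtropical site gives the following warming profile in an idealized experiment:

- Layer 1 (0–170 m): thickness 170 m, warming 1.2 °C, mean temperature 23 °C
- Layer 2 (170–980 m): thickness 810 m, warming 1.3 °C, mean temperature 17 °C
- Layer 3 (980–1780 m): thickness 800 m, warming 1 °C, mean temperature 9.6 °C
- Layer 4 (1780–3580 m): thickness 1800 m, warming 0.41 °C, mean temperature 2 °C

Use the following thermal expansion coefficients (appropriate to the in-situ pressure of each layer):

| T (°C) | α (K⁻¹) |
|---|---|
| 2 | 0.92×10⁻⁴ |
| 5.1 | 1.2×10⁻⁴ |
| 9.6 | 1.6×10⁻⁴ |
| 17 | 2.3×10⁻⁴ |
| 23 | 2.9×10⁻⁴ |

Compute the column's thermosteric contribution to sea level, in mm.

Layer 1 at 23 °C → α = 2.9×10⁻⁴ K⁻¹
Layer 2 at 17 °C → α = 2.3×10⁻⁴ K⁻¹
Layer 3 at 9.6 °C → α = 1.6×10⁻⁴ K⁻¹
Layer 4 at 2 °C → α = 0.92×10⁻⁴ K⁻¹
2.9×10⁻⁴ × 170 × 1.2 = 0.05916 m
Layer 2: 2.3×10⁻⁴ × 810 × 1.3 = 0.24219 m
1.6×10⁻⁴ × 1 × 800 = 0.12800 m
0.41 × 0.92×10⁻⁴ × 1800 = 0.067896 m
Δh = 0.05916 + 0.24219 + 0.12800 + 0.067896 = 0.497246 m ≈ 497 mm

497 mm of thermosteric rise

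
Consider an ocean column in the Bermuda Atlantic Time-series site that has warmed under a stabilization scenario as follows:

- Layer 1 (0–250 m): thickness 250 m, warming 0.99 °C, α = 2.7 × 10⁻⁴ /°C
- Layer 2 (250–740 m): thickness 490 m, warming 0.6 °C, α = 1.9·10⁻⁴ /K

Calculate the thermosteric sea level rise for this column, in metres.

Δh ≈ 0.123 m

0–250 m: 250 × 0.99 × 2.7×10⁻⁴ = 0.066825 m
Layer 2: 1.9×10⁻⁴ × 0.6 × 490 = 0.05586 m
Δh = 0.066825 + 0.05586 = 0.122685 m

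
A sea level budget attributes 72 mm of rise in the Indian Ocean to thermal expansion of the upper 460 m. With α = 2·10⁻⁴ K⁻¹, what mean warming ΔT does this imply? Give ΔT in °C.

ΔT = Δh/(αH) = 0.072 / (2×10⁻⁴ × 460) ≈ 0.7826 °C

about 0.78 °C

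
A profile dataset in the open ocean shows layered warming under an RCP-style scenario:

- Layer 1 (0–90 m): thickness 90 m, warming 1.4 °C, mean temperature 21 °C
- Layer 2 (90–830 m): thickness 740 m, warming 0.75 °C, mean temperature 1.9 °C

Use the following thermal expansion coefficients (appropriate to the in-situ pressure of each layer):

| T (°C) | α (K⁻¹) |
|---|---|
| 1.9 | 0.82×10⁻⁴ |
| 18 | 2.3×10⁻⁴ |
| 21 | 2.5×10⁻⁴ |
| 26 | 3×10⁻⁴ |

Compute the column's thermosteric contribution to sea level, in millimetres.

Δh ≈ 77 mm

Layer 1 at 21 °C → α = 2.5×10⁻⁴ K⁻¹
Layer 2 at 1.9 °C → α = 0.82×10⁻⁴ K⁻¹
Layer 1: 1.4 × 2.5×10⁻⁴ × 90 = 0.03150 m
0.82×10⁻⁴ × 740 × 0.75 = 0.04551 m
Δh = 0.03150 + 0.04551 = 0.07701 m ≈ 77 mm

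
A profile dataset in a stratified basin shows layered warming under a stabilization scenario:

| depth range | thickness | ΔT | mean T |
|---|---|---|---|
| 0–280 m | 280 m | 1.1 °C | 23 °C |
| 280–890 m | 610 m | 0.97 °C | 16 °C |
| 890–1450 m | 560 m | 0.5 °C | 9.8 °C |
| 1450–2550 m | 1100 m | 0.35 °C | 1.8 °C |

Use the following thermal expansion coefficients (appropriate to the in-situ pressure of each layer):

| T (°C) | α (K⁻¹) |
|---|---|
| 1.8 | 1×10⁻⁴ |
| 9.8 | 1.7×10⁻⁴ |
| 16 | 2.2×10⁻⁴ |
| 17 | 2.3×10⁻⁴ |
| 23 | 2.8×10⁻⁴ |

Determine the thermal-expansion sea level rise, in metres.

Layer 1 at 23 °C → α = 2.8×10⁻⁴ K⁻¹
Layer 2 at 16 °C → α = 2.2×10⁻⁴ K⁻¹
Layer 3 at 9.8 °C → α = 1.7×10⁻⁴ K⁻¹
Layer 4 at 1.8 °C → α = 1×10⁻⁴ K⁻¹
Layer 1: 1.1 × 2.8×10⁻⁴ × 280 = 0.08624 m
Layer 2: 0.97 × 610 × 2.2×10⁻⁴ = 0.130174 m
560 × 0.5 × 1.7×10⁻⁴ = 0.04760 m
1×10⁻⁴ × 1100 × 0.35 = 0.03850 m
Δh = 0.08624 + 0.130174 + 0.04760 + 0.03850 = 0.302514 m ≈ 0.30 m

0.30 m of thermosteric rise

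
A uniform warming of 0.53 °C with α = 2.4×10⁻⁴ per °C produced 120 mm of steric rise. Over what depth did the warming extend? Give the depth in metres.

H ≈ 943 m

H = Δh/(αΔT) = 0.12 / (2.4×10⁻⁴ × 0.53) ≈ 943.4 m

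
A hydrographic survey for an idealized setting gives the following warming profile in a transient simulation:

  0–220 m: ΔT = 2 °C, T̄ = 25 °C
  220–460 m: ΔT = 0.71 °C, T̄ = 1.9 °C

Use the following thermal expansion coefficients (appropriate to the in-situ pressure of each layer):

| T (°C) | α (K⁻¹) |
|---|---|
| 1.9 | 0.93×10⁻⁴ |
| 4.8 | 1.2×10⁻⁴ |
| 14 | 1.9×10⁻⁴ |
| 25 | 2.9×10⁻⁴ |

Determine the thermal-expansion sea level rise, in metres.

Δh ≈ 0.143 m

Layer 1 at 25 °C → α = 2.9×10⁻⁴ K⁻¹
Layer 2 at 1.9 °C → α = 0.93×10⁻⁴ K⁻¹
0–220 m: 2 × 2.9×10⁻⁴ × 220 = 0.12760 m
220–460 m: 0.93×10⁻⁴ × 0.71 × 240 = 0.0158472 m
Δh = 0.12760 + 0.0158472 = 0.1434472 m ≈ 0.143 m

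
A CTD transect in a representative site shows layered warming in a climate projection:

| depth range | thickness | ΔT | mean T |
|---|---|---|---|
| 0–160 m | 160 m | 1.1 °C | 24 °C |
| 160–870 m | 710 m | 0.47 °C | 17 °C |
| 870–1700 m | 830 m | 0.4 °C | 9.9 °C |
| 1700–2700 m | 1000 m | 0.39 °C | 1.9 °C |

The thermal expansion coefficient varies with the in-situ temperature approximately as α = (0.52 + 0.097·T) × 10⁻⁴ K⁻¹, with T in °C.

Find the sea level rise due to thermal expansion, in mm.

199 mm of thermosteric rise

Layer 1: α = (0.52 + 0.097×24)×10⁻⁴ = 2.848×10⁻⁴ K⁻¹
Layer 2: α = (0.52 + 0.097×17)×10⁻⁴ = 2.169×10⁻⁴ K⁻¹
Layer 3: α = (0.52 + 0.097×9.9)×10⁻⁴ = 1.4803×10⁻⁴ K⁻¹
Layer 4: α = (0.52 + 0.097×1.9)×10⁻⁴ = 0.7043×10⁻⁴ K⁻¹
Layer 1: 160 × 2.848×10⁻⁴ × 1.1 = 0.0501248 m
0.47 × 2.169×10⁻⁴ × 710 = 0.07237953 m
Layer 3: 1.4803×10⁻⁴ × 830 × 0.4 = 0.04914596 m
1700–2700 m: 0.39 × 1000 × 0.7043×10⁻⁴ = 0.0274677 m
Δh = 0.0501248 + 0.07237953 + 0.04914596 + 0.0274677 = 0.19911799 m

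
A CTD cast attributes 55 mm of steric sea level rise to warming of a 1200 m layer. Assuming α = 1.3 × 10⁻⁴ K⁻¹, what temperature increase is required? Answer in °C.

ΔT = Δh/(αH) = 0.055 / (1.3×10⁻⁴ × 1200) ≈ 0.3526 °C

ΔT ≈ 0.35 °C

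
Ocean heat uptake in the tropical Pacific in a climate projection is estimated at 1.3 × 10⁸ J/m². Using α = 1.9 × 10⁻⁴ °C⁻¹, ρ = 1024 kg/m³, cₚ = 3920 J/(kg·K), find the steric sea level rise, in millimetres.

Δh = αQ/(ρcₚ) = 1.9×10⁻⁴ × 1.3×10⁸ / (1024 × 3920) ≈ 0.0061533 m

Δh ≈ 6.2 mm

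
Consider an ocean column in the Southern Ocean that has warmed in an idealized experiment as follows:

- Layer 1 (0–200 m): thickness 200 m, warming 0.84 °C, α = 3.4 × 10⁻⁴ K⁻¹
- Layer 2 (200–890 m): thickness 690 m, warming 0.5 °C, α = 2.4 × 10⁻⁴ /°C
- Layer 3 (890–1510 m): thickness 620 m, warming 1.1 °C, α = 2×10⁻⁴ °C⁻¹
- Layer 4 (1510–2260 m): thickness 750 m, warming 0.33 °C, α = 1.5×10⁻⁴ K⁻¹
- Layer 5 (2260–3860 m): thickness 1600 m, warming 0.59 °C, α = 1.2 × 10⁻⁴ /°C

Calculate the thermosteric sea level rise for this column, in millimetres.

427 mm of thermosteric rise

3.4×10⁻⁴ × 0.84 × 200 = 0.05712 m
0.5 × 2.4×10⁻⁴ × 690 = 0.08280 m
Layer 3: 2×10⁻⁴ × 620 × 1.1 = 0.13640 m
1510–2260 m: 0.33 × 750 × 1.5×10⁻⁴ = 0.037125 m
Layer 5: 1600 × 1.2×10⁻⁴ × 0.59 = 0.11328 m
Δh = 0.05712 + 0.08280 + 0.13640 + 0.037125 + 0.11328 = 0.426725 m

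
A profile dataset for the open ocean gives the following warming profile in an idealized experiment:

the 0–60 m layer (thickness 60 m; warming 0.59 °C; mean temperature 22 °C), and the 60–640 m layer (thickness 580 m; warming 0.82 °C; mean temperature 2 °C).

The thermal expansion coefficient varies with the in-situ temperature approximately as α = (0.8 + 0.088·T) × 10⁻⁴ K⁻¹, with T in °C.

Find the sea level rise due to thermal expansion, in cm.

Layer 1: α = (0.8 + 0.088×22)×10⁻⁴ = 2.736×10⁻⁴ K⁻¹
Layer 2: α = (0.8 + 0.088×2)×10⁻⁴ = 0.976×10⁻⁴ K⁻¹
0.59 × 2.736×10⁻⁴ × 60 = 0.00968544 m
60–640 m: 580 × 0.82 × 0.976×10⁻⁴ = 0.04641856 m
Δh = 0.00968544 + 0.04641856 = 0.056104 m

Δh = 5.6 cm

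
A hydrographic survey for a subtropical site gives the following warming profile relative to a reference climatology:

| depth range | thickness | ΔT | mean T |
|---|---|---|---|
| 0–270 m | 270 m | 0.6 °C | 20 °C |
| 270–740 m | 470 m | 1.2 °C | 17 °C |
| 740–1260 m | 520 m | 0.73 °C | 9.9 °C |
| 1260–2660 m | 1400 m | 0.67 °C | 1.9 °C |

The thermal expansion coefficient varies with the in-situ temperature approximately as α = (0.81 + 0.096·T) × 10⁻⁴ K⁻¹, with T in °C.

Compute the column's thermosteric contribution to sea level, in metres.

Layer 1: α = (0.81 + 0.096×20)×10⁻⁴ = 2.73×10⁻⁴ K⁻¹
Layer 2: α = (0.81 + 0.096×17)×10⁻⁴ = 2.442×10⁻⁴ K⁻¹
Layer 3: α = (0.81 + 0.096×9.9)×10⁻⁴ = 1.7604×10⁻⁴ K⁻¹
Layer 4: α = (0.81 + 0.096×1.9)×10⁻⁴ = 0.9924×10⁻⁴ K⁻¹
Layer 1: 2.73×10⁻⁴ × 0.6 × 270 = 0.044226 m
Layer 2: 470 × 2.442×10⁻⁴ × 1.2 = 0.1377288 m
Layer 3: 0.73 × 1.7604×10⁻⁴ × 520 = 0.066824784 m
1260–2660 m: 1400 × 0.67 × 0.9924×10⁻⁴ = 0.09308712 m
Δh = 0.044226 + 0.1377288 + 0.066824784 + 0.09308712 = 0.341866704 m ≈ 0.34 m

0.34 m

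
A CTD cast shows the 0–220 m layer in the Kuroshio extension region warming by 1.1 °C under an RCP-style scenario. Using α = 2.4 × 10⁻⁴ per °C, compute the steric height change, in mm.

Δh = αΔT·H = 2.4×10⁻⁴ × 1.1 × 220 = 0.05808 m

Δh ≈ 58.1 mm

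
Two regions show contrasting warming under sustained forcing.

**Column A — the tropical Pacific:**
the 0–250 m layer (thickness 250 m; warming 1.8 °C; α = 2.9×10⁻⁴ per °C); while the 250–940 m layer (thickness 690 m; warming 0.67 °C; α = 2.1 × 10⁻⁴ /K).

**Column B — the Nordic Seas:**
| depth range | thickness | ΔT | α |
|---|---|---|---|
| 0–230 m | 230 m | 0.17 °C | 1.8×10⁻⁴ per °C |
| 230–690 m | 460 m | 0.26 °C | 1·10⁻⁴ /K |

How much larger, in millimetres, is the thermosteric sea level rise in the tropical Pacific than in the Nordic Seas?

Δh_A − Δh_B ≈ 209 mm

A Layer 1: 1.8 × 250 × 2.9×10⁻⁴ = 0.13050 m
A 690 × 0.67 × 2.1×10⁻⁴ = 0.097083 m
A total: 0.227583 m
B 0–230 m: 230 × 0.17 × 1.8×10⁻⁴ = 0.007038 m
B 230–690 m: 1×10⁻⁴ × 0.26 × 460 = 0.01196 m
B total: 0.018998 m
Difference: 0.227583 − 0.018998 = 0.208585 m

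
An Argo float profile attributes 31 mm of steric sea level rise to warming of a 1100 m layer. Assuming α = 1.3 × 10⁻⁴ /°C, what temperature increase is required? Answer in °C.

0.217 °C

ΔT = Δh/(αH) = 0.031 / (1.3×10⁻⁴ × 1100) ≈ 0.2168 °C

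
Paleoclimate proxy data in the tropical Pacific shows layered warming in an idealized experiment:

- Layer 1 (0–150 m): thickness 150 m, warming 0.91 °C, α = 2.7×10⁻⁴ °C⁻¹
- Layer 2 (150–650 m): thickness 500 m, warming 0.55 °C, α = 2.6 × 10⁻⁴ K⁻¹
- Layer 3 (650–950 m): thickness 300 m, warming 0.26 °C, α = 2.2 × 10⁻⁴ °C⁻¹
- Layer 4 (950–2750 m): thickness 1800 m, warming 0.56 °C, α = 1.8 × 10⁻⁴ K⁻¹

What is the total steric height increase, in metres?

0.307 m of thermosteric rise

0.91 × 150 × 2.7×10⁻⁴ = 0.036855 m
0.55 × 2.6×10⁻⁴ × 500 = 0.07150 m
650–950 m: 300 × 0.26 × 2.2×10⁻⁴ = 0.01716 m
950–2750 m: 1800 × 1.8×10⁻⁴ × 0.56 = 0.18144 m
Δh = 0.036855 + 0.07150 + 0.01716 + 0.18144 = 0.306955 m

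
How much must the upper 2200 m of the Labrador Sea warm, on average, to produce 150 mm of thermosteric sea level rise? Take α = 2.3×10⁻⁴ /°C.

ΔT ≈ 0.30 K

ΔT = Δh/(αH) = 0.15 / (2.3×10⁻⁴ × 2200) ≈ 0.2964 K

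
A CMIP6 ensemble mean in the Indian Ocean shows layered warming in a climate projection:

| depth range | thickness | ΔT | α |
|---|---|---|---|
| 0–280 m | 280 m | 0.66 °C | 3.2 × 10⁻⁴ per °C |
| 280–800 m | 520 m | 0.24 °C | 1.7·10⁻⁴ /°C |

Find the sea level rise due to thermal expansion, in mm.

80.4 mm of thermosteric rise

0–280 m: 3.2×10⁻⁴ × 0.66 × 280 = 0.059136 m
520 × 1.7×10⁻⁴ × 0.24 = 0.021216 m
Δh = 0.059136 + 0.021216 = 0.080352 m ≈ 80.4 mm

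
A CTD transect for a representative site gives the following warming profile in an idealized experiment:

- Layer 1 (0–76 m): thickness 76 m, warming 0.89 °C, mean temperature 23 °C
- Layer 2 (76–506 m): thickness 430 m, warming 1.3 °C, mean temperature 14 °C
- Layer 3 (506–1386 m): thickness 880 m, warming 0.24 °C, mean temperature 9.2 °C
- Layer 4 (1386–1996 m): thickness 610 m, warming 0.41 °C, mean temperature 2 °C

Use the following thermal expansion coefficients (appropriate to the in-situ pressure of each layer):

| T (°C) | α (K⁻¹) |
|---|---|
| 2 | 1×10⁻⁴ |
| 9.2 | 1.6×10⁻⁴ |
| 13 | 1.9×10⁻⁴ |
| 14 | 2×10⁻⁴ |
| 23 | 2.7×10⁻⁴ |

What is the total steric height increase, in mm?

Δh = 189 mm

Layer 1 at 23 °C → α = 2.7×10⁻⁴ K⁻¹
Layer 2 at 14 °C → α = 2×10⁻⁴ K⁻¹
Layer 3 at 9.2 °C → α = 1.6×10⁻⁴ K⁻¹
Layer 4 at 2 °C → α = 1×10⁻⁴ K⁻¹
2.7×10⁻⁴ × 0.89 × 76 = 0.0182628 m
76–506 m: 2×10⁻⁴ × 1.3 × 430 = 0.11180 m
506–1386 m: 0.24 × 880 × 1.6×10⁻⁴ = 0.033792 m
1×10⁻⁴ × 610 × 0.41 = 0.02501 m
Δh = 0.0182628 + 0.11180 + 0.033792 + 0.02501 = 0.1888648 m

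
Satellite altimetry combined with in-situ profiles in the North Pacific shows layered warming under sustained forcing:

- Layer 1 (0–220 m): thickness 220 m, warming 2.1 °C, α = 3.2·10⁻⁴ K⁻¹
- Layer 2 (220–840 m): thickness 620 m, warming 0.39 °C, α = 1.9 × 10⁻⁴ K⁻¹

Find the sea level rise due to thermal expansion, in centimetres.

19.4 cm

0–220 m: 2.1 × 3.2×10⁻⁴ × 220 = 0.14784 m
1.9×10⁻⁴ × 620 × 0.39 = 0.045942 m
Δh = 0.14784 + 0.045942 = 0.193782 m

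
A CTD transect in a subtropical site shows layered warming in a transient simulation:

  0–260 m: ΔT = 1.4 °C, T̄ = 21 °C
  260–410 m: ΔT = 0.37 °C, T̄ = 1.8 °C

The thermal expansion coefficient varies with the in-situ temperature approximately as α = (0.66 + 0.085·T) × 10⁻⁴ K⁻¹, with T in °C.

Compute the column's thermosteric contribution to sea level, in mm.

Layer 1: α = (0.66 + 0.085×21)×10⁻⁴ = 2.445×10⁻⁴ K⁻¹
Layer 2: α = (0.66 + 0.085×1.8)×10⁻⁴ = 0.813×10⁻⁴ K⁻¹
2.445×10⁻⁴ × 1.4 × 260 = 0.088998 m
Layer 2: 0.37 × 0.813×10⁻⁴ × 150 = 0.00451215 m
Δh = 0.088998 + 0.00451215 = 0.09351015 m ≈ 93.5 mm

Δh = 93.5 mm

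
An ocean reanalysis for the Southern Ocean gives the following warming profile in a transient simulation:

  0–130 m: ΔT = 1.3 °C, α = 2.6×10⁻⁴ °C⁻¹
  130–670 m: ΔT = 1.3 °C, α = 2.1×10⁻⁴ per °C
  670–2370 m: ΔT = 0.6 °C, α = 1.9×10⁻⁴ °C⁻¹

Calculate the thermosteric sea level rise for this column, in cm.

2.6×10⁻⁴ × 1.3 × 130 = 0.04394 m
540 × 1.3 × 2.1×10⁻⁴ = 0.14742 m
1700 × 0.6 × 1.9×10⁻⁴ = 0.19380 m
Δh = 0.04394 + 0.14742 + 0.19380 = 0.38516 m ≈ 38.5 cm

Δh ≈ 38.5 cm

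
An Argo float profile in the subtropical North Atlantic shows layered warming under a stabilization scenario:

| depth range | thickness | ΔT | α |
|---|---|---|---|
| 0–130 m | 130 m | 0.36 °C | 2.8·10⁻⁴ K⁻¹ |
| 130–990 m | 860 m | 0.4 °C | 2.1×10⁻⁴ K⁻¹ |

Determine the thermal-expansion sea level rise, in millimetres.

85.3 mm

0.36 × 130 × 2.8×10⁻⁴ = 0.013104 m
2.1×10⁻⁴ × 860 × 0.4 = 0.07224 m
Δh = 0.013104 + 0.07224 = 0.085344 m ≈ 85.3 mm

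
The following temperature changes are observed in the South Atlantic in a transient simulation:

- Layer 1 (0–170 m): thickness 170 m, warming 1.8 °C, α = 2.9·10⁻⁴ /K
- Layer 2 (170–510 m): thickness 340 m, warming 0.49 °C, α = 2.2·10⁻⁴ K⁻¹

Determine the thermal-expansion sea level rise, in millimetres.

Δh ≈ 130 mm

Layer 1: 2.9×10⁻⁴ × 1.8 × 170 = 0.08874 m
Layer 2: 340 × 0.49 × 2.2×10⁻⁴ = 0.036652 m
Δh = 0.08874 + 0.036652 = 0.125392 m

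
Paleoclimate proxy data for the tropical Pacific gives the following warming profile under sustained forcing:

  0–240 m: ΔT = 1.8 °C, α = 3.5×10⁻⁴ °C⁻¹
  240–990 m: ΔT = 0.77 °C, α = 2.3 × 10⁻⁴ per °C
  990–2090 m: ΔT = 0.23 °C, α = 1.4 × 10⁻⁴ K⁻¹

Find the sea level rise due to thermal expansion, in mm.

Δh = 319 mm

1.8 × 3.5×10⁻⁴ × 240 = 0.15120 m
2.3×10⁻⁴ × 750 × 0.77 = 0.132825 m
1100 × 1.4×10⁻⁴ × 0.23 = 0.03542 m
Δh = 0.15120 + 0.132825 + 0.03542 = 0.319445 m ≈ 319 mm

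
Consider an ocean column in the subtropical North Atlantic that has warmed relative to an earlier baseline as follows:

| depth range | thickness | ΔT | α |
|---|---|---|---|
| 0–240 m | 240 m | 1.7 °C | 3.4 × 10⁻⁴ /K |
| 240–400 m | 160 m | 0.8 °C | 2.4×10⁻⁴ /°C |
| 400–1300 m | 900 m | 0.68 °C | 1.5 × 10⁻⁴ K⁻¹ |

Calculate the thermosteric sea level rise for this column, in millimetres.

261 mm of thermosteric rise

1.7 × 3.4×10⁻⁴ × 240 = 0.13872 m
160 × 2.4×10⁻⁴ × 0.8 = 0.03072 m
900 × 0.68 × 1.5×10⁻⁴ = 0.09180 m
Δh = 0.13872 + 0.03072 + 0.09180 = 0.26124 m ≈ 261 mm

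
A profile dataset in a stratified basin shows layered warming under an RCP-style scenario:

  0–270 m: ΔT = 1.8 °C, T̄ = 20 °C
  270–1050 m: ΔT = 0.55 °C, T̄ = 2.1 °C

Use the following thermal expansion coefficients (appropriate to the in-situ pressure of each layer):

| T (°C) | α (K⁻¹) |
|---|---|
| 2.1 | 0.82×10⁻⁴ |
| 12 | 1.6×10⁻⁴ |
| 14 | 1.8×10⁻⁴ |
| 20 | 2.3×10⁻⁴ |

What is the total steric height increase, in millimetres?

Layer 1 at 20 °C → α = 2.3×10⁻⁴ K⁻¹
Layer 2 at 2.1 °C → α = 0.82×10⁻⁴ K⁻¹
Layer 1: 2.3×10⁻⁴ × 1.8 × 270 = 0.11178 m
270–1050 m: 0.82×10⁻⁴ × 780 × 0.55 = 0.035178 m
Δh = 0.11178 + 0.035178 = 0.146958 m

147 mm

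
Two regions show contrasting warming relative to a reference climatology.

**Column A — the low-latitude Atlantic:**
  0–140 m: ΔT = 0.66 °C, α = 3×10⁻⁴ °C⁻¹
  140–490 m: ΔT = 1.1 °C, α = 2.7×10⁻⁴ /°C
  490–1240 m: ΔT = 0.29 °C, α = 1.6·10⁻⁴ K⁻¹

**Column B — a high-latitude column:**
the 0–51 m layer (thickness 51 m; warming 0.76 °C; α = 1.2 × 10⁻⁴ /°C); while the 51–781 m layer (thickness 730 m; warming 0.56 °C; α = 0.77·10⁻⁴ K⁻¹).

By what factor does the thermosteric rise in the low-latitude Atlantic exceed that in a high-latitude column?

A Layer 1: 0.66 × 140 × 3×10⁻⁴ = 0.02772 m
A 140–490 m: 350 × 2.7×10⁻⁴ × 1.1 = 0.10395 m
A Layer 3: 750 × 0.29 × 1.6×10⁻⁴ = 0.03480 m
A total: 0.16647 m
B Layer 1: 51 × 1.2×10⁻⁴ × 0.76 = 0.0046512 m
B Layer 2: 0.56 × 0.77×10⁻⁴ × 730 = 0.0314776 m
B total: 0.0361288 m
Ratio: 0.16647 / 0.0361288 ≈ 4.608

4.6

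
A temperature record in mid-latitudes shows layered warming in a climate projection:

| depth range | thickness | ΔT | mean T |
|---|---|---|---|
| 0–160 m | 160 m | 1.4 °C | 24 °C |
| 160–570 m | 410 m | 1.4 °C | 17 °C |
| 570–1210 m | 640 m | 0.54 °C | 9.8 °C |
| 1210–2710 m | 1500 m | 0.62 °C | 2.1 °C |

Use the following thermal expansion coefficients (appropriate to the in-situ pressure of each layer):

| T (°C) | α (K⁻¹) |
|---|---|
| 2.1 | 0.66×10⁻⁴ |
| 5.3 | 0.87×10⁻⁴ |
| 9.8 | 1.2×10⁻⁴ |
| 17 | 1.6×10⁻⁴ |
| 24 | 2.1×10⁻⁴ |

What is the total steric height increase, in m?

Layer 1 at 24 °C → α = 2.1×10⁻⁴ K⁻¹
Layer 2 at 17 °C → α = 1.6×10⁻⁴ K⁻¹
Layer 3 at 9.8 °C → α = 1.2×10⁻⁴ K⁻¹
Layer 4 at 2.1 °C → α = 0.66×10⁻⁴ K⁻¹
0–160 m: 1.4 × 2.1×10⁻⁴ × 160 = 0.04704 m
160–570 m: 1.4 × 1.6×10⁻⁴ × 410 = 0.09184 m
Layer 3: 640 × 0.54 × 1.2×10⁻⁴ = 0.041472 m
Layer 4: 0.66×10⁻⁴ × 0.62 × 1500 = 0.06138 m
Δh = 0.04704 + 0.09184 + 0.041472 + 0.06138 = 0.241732 m ≈ 0.24 m

Δh = 0.24 m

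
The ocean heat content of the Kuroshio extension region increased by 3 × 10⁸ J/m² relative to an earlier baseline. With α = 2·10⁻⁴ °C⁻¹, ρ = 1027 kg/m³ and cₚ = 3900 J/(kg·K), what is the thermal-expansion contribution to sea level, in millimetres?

Δh = αQ/(ρcₚ) = 2×10⁻⁴ × 3×10⁸ / (1027 × 3900) ≈ 0.01498 m

Δh = 15.0 mm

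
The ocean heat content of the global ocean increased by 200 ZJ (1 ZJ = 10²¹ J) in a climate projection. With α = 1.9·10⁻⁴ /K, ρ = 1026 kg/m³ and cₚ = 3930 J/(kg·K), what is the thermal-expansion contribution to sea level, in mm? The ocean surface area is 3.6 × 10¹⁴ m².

Δh ≈ 26.2 mm

Per unit area: Q = 200×10²¹ / (3.6×10¹⁴) ≈ 5.556×10⁸ J/m²
Δh = αQ/(ρcₚ) = 1.9×10⁻⁴ × 5.556×10⁸ / (1026 × 3930) ≈ 0.02618 m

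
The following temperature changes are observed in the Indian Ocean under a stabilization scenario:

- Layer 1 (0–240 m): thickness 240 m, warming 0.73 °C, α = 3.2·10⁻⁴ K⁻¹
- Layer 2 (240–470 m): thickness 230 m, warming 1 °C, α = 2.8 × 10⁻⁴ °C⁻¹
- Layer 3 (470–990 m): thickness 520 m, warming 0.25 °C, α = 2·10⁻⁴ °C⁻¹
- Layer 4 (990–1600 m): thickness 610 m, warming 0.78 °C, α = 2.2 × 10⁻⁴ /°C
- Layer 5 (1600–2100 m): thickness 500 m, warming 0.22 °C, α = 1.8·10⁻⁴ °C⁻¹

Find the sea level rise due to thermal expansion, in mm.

0.73 × 3.2×10⁻⁴ × 240 = 0.056064 m
240–470 m: 230 × 1 × 2.8×10⁻⁴ = 0.06440 m
470–990 m: 0.25 × 2×10⁻⁴ × 520 = 0.02600 m
Layer 4: 0.78 × 2.2×10⁻⁴ × 610 = 0.104676 m
Layer 5: 500 × 0.22 × 1.8×10⁻⁴ = 0.01980 m
Δh = 0.056064 + 0.06440 + 0.02600 + 0.104676 + 0.01980 = 0.27094 m

Δh = 271 mm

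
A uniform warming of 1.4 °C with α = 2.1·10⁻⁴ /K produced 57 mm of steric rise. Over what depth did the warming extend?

194 m

H = Δh/(αΔT) = 0.057 / (2.1×10⁻⁴ × 1.4) ≈ 193.9 m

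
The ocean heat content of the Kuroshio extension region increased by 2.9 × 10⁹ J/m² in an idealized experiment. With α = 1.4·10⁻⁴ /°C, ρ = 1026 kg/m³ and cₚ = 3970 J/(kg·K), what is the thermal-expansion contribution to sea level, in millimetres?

Δh ≈ 99.7 mm

Δh = αQ/(ρcₚ) = 1.4×10⁻⁴ × 2.9×10⁹ / (1026 × 3970) ≈ 0.099675 m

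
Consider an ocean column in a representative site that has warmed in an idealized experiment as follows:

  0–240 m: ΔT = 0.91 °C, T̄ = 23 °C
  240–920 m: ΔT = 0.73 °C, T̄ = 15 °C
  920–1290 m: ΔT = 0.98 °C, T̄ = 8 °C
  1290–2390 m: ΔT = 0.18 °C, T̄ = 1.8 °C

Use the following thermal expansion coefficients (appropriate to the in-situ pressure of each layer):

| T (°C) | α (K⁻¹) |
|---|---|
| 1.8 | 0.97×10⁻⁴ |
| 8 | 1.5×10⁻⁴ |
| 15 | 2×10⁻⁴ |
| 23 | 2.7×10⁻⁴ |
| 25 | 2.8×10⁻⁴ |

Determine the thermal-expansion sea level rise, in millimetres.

Δh = 232 mm

Layer 1 at 23 °C → α = 2.7×10⁻⁴ K⁻¹
Layer 2 at 15 °C → α = 2×10⁻⁴ K⁻¹
Layer 3 at 8 °C → α = 1.5×10⁻⁴ K⁻¹
Layer 4 at 1.8 °C → α = 0.97×10⁻⁴ K⁻¹
0–240 m: 240 × 0.91 × 2.7×10⁻⁴ = 0.058968 m
240–920 m: 2×10⁻⁴ × 0.73 × 680 = 0.09928 m
920–1290 m: 370 × 1.5×10⁻⁴ × 0.98 = 0.05439 m
Layer 4: 1100 × 0.97×10⁻⁴ × 0.18 = 0.019206 m
Δh = 0.058968 + 0.09928 + 0.05439 + 0.019206 = 0.231844 m ≈ 232 mm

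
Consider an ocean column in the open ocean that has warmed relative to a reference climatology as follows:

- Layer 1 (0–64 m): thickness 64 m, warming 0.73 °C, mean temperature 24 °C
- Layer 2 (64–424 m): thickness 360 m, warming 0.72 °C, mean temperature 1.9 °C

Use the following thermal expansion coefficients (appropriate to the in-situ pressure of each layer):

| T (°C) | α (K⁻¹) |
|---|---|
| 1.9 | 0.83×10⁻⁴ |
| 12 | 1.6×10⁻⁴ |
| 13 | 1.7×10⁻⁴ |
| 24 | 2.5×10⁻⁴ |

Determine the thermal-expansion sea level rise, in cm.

3.3 cm of thermosteric rise

Layer 1 at 24 °C → α = 2.5×10⁻⁴ K⁻¹
Layer 2 at 1.9 °C → α = 0.83×10⁻⁴ K⁻¹
0.73 × 2.5×10⁻⁴ × 64 = 0.01168 m
Layer 2: 0.72 × 360 × 0.83×10⁻⁴ = 0.0215136 m
Δh = 0.01168 + 0.0215136 = 0.0331936 m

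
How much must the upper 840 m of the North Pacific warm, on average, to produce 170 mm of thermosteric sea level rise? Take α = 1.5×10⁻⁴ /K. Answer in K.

ΔT = Δh/(αH) = 0.17 / (1.5×10⁻⁴ × 840) ≈ 1.349 K

1.35 K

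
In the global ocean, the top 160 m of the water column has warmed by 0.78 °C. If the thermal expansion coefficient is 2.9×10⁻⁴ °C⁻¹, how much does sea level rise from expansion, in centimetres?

Δh = αΔT·H = 2.9×10⁻⁴ × 0.78 × 160 = 0.036192 m

Δh = 3.62 cm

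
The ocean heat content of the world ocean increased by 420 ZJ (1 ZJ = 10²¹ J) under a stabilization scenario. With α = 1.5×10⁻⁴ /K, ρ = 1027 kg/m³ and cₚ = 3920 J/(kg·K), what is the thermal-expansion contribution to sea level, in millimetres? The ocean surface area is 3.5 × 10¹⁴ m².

Δh ≈ 45 mm

Per unit area: Q = 420×10²¹ / (3.5×10¹⁴) = 1.2×10⁹ J/m²
Δh = αQ/(ρcₚ) = 1.5×10⁻⁴ × 1.2×10⁹ / (1027 × 3920) ≈ 0.044711 m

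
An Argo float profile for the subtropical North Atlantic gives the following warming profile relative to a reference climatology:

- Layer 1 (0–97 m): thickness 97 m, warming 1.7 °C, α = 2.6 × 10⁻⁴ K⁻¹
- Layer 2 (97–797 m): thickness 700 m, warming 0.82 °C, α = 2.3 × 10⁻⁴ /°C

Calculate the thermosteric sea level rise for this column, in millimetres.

Layer 1: 1.7 × 97 × 2.6×10⁻⁴ = 0.042874 m
Layer 2: 0.82 × 2.3×10⁻⁴ × 700 = 0.13202 m
Δh = 0.042874 + 0.13202 = 0.174894 m

170 mm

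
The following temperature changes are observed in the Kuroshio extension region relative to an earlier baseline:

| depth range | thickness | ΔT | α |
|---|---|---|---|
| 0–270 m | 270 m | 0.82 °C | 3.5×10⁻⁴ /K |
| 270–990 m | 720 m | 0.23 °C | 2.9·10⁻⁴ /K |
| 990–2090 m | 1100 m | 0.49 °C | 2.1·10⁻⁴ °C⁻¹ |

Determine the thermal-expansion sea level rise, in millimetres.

about 240 mm

3.5×10⁻⁴ × 0.82 × 270 = 0.07749 m
Layer 2: 720 × 2.9×10⁻⁴ × 0.23 = 0.048024 m
Layer 3: 0.49 × 1100 × 2.1×10⁻⁴ = 0.11319 m
Δh = 0.07749 + 0.048024 + 0.11319 = 0.238704 m ≈ 240 mm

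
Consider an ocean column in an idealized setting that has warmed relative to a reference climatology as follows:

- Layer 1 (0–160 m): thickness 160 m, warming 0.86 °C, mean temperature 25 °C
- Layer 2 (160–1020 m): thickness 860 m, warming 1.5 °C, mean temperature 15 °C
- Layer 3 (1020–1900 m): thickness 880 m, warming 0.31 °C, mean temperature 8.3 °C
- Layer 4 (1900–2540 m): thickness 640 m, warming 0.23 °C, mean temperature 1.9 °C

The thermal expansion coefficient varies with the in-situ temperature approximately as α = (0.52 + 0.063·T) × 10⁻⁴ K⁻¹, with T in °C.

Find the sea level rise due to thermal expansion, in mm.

Layer 1: α = (0.52 + 0.063×25)×10⁻⁴ = 2.095×10⁻⁴ K⁻¹
Layer 2: α = (0.52 + 0.063×15)×10⁻⁴ = 1.465×10⁻⁴ K⁻¹
Layer 3: α = (0.52 + 0.063×8.3)×10⁻⁴ = 1.0429×10⁻⁴ K⁻¹
Layer 4: α = (0.52 + 0.063×1.9)×10⁻⁴ = 0.6397×10⁻⁴ K⁻¹
0–160 m: 2.095×10⁻⁴ × 0.86 × 160 = 0.0288272 m
160–1020 m: 1.465×10⁻⁴ × 860 × 1.5 = 0.188985 m
0.31 × 1.0429×10⁻⁴ × 880 = 0.028450312 m
Layer 4: 640 × 0.6397×10⁻⁴ × 0.23 = 0.009416384 m
Δh = 0.0288272 + 0.188985 + 0.028450312 + 0.009416384 = 0.255678896 m

260 mm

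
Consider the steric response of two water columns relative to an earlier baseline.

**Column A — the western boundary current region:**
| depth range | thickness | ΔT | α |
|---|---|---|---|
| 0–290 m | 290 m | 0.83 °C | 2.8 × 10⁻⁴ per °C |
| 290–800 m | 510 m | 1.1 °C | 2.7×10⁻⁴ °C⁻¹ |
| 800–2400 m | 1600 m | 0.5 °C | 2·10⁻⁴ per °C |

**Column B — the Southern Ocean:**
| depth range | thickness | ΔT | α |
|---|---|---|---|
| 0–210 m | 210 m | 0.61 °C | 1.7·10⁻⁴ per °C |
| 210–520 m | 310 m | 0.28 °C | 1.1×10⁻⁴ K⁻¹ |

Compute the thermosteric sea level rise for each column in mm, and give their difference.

A: 380 mm; B: 31 mm; difference 350 mm

A Layer 1: 290 × 2.8×10⁻⁴ × 0.83 = 0.067396 m
A 290–800 m: 510 × 2.7×10⁻⁴ × 1.1 = 0.15147 m
A 0.5 × 2×10⁻⁴ × 1600 = 0.16000 m
A total: 0.378866 m
B 0–210 m: 0.61 × 210 × 1.7×10⁻⁴ = 0.021777 m
B Layer 2: 0.28 × 1.1×10⁻⁴ × 310 = 0.009548 m
B total: 0.031325 m
Difference: 0.378866 − 0.031325 = 0.347541 m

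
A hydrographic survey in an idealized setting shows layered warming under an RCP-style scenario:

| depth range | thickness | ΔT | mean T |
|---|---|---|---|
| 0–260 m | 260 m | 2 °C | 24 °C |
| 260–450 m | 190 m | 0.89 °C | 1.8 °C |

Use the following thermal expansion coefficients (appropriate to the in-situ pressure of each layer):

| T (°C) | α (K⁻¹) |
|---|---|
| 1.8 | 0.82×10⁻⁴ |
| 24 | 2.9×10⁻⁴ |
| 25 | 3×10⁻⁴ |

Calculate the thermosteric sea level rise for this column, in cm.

Δh = 16 cm

Layer 1 at 24 °C → α = 2.9×10⁻⁴ K⁻¹
Layer 2 at 1.8 °C → α = 0.82×10⁻⁴ K⁻¹
Layer 1: 2 × 2.9×10⁻⁴ × 260 = 0.15080 m
260–450 m: 190 × 0.89 × 0.82×10⁻⁴ = 0.0138662 m
Δh = 0.15080 + 0.0138662 = 0.1646662 m ≈ 16 cm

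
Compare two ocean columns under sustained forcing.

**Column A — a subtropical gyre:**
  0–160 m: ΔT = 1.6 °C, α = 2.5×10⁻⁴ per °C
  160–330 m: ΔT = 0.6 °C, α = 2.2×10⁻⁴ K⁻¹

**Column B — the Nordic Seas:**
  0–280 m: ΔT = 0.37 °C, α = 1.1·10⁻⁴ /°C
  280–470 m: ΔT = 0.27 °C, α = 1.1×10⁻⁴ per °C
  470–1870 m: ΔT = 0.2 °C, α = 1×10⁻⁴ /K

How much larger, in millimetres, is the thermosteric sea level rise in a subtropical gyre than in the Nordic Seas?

A Layer 1: 2.5×10⁻⁴ × 1.6 × 160 = 0.06400 m
A 160–330 m: 170 × 2.2×10⁻⁴ × 0.6 = 0.02244 m
A total: 0.08644 m
B 0–280 m: 1.1×10⁻⁴ × 280 × 0.37 = 0.011396 m
B 1.1×10⁻⁴ × 0.27 × 190 = 0.005643 m
B 470–1870 m: 0.2 × 1400 × 1×10⁻⁴ = 0.02800 m
B total: 0.045039 m
Difference: 0.08644 − 0.045039 = 0.041401 m

41.4 mm larger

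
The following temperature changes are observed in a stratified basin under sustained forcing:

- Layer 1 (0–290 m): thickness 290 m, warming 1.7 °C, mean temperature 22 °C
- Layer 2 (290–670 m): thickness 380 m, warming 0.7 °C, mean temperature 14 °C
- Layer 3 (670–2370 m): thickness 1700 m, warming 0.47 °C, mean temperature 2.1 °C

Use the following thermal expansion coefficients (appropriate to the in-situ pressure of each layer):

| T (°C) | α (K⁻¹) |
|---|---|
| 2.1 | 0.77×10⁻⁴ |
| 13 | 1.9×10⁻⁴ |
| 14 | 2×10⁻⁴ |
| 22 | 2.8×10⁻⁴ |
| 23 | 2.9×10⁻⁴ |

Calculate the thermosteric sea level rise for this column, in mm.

Layer 1 at 22 °C → α = 2.8×10⁻⁴ K⁻¹
Layer 2 at 14 °C → α = 2×10⁻⁴ K⁻¹
Layer 3 at 2.1 °C → α = 0.77×10⁻⁴ K⁻¹
0–290 m: 290 × 1.7 × 2.8×10⁻⁴ = 0.13804 m
Layer 2: 2×10⁻⁴ × 380 × 0.7 = 0.05320 m
Layer 3: 0.77×10⁻⁴ × 0.47 × 1700 = 0.061523 m
Δh = 0.13804 + 0.05320 + 0.061523 = 0.252763 m

Δh = 253 mm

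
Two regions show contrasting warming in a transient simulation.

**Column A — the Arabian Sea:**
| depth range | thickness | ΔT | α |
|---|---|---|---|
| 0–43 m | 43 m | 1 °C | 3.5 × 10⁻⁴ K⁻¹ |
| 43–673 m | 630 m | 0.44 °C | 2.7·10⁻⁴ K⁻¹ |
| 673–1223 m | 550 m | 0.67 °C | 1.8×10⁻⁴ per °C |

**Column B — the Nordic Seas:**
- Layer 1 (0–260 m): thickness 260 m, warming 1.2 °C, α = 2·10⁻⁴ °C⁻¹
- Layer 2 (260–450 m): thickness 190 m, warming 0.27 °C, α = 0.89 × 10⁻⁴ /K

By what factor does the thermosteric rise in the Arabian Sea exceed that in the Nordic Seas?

≈ 2.3×

A 0–43 m: 3.5×10⁻⁴ × 1 × 43 = 0.01505 m
A 43–673 m: 0.44 × 630 × 2.7×10⁻⁴ = 0.074844 m
A 550 × 1.8×10⁻⁴ × 0.67 = 0.06633 m
A total: 0.156224 m
B 260 × 2×10⁻⁴ × 1.2 = 0.06240 m
B Layer 2: 0.27 × 0.89×10⁻⁴ × 190 = 0.0045657 m
B total: 0.0669657 m
Ratio: 0.156224 / 0.0669657 ≈ 2.333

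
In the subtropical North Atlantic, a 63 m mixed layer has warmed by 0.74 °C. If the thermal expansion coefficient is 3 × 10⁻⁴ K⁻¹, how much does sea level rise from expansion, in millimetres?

about 14 mm

Δh = αΔT·H = 3×10⁻⁴ × 0.74 × 63 = 0.013986 m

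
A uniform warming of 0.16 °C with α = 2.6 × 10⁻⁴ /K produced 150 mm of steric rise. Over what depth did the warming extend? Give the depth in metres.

about 3610 m

H = Δh/(αΔT) = 0.15 / (2.6×10⁻⁴ × 0.16) ≈ 3606 m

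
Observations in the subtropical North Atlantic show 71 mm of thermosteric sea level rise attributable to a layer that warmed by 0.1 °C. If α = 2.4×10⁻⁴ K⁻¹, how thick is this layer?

3000 m

H = Δh/(αΔT) = 0.071 / (2.4×10⁻⁴ × 0.1) ≈ 2958 m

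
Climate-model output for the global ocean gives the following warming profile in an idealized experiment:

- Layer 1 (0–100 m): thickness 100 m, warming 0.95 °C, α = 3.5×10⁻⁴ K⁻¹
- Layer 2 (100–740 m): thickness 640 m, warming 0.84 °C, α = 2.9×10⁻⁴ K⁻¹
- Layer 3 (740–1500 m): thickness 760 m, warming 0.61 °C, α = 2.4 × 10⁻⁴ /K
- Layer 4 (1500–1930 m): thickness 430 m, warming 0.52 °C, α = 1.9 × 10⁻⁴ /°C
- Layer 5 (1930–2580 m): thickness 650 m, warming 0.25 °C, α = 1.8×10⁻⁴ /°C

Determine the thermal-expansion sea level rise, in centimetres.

Layer 1: 0.95 × 100 × 3.5×10⁻⁴ = 0.03325 m
Layer 2: 2.9×10⁻⁴ × 640 × 0.84 = 0.155904 m
740–1500 m: 2.4×10⁻⁴ × 0.61 × 760 = 0.111264 m
Layer 4: 1.9×10⁻⁴ × 0.52 × 430 = 0.042484 m
Layer 5: 1.8×10⁻⁴ × 0.25 × 650 = 0.02925 m
Δh = 0.03325 + 0.155904 + 0.111264 + 0.042484 + 0.02925 = 0.372152 m

37 cm of thermosteric rise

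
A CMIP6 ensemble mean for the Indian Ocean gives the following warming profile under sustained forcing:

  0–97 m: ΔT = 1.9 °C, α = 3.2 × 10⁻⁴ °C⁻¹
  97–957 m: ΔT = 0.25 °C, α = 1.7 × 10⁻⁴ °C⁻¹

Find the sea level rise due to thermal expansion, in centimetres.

0–97 m: 97 × 1.9 × 3.2×10⁻⁴ = 0.058976 m
1.7×10⁻⁴ × 860 × 0.25 = 0.03655 m
Δh = 0.058976 + 0.03655 = 0.095526 m

9.55 cm of thermosteric rise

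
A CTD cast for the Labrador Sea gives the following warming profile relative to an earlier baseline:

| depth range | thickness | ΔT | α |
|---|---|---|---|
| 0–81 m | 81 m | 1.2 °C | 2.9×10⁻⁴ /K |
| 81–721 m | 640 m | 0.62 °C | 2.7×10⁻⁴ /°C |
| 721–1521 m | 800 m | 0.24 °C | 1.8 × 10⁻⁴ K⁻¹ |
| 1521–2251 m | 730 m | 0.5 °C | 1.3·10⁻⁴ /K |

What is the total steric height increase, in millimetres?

Layer 1: 2.9×10⁻⁴ × 1.2 × 81 = 0.028188 m
81–721 m: 0.62 × 640 × 2.7×10⁻⁴ = 0.107136 m
721–1521 m: 800 × 0.24 × 1.8×10⁻⁴ = 0.03456 m
730 × 0.5 × 1.3×10⁻⁴ = 0.04745 m
Δh = 0.028188 + 0.107136 + 0.03456 + 0.04745 = 0.217334 m

about 220 mm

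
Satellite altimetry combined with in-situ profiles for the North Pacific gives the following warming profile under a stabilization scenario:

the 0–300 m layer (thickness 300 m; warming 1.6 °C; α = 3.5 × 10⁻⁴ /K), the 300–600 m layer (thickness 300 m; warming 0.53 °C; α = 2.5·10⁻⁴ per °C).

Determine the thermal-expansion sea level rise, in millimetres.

0–300 m: 1.6 × 300 × 3.5×10⁻⁴ = 0.16800 m
300 × 0.53 × 2.5×10⁻⁴ = 0.03975 m
Δh = 0.16800 + 0.03975 = 0.20775 m

about 208 mm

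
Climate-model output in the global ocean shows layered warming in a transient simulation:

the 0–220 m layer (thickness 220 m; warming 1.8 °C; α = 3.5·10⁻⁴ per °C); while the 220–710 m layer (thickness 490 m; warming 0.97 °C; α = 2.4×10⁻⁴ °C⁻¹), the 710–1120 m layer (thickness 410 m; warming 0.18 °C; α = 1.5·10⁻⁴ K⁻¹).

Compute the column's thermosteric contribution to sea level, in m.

Δh ≈ 0.264 m

0–220 m: 1.8 × 220 × 3.5×10⁻⁴ = 0.13860 m
Layer 2: 490 × 2.4×10⁻⁴ × 0.97 = 0.114072 m
710–1120 m: 410 × 0.18 × 1.5×10⁻⁴ = 0.01107 m
Δh = 0.13860 + 0.114072 + 0.01107 = 0.263742 m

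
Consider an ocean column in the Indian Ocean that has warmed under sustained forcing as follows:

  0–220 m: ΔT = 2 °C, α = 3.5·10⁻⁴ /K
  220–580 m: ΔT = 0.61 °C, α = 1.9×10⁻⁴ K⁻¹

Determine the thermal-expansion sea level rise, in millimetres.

Layer 1: 3.5×10⁻⁴ × 2 × 220 = 0.15400 m
220–580 m: 360 × 1.9×10⁻⁴ × 0.61 = 0.041724 m
Δh = 0.15400 + 0.041724 = 0.195724 m

196 mm of thermosteric rise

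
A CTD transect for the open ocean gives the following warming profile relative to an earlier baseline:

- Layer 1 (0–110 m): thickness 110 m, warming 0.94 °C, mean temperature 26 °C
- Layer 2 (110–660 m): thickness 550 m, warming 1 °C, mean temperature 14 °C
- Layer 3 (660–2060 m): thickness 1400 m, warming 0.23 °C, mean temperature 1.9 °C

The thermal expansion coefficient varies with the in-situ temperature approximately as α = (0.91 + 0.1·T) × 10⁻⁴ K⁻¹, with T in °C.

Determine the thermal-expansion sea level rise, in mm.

about 200 mm

Layer 1: α = (0.91 + 0.1×26)×10⁻⁴ = 3.51×10⁻⁴ K⁻¹
Layer 2: α = (0.91 + 0.1×14)×10⁻⁴ = 2.31×10⁻⁴ K⁻¹
Layer 3: α = (0.91 + 0.1×1.9)×10⁻⁴ = 1.1×10⁻⁴ K⁻¹
3.51×10⁻⁴ × 110 × 0.94 = 0.0362934 m
110–660 m: 2.31×10⁻⁴ × 550 × 1 = 0.12705 m
660–2060 m: 0.23 × 1.1×10⁻⁴ × 1400 = 0.03542 m
Δh = 0.0362934 + 0.12705 + 0.03542 = 0.1987634 m ≈ 200 mm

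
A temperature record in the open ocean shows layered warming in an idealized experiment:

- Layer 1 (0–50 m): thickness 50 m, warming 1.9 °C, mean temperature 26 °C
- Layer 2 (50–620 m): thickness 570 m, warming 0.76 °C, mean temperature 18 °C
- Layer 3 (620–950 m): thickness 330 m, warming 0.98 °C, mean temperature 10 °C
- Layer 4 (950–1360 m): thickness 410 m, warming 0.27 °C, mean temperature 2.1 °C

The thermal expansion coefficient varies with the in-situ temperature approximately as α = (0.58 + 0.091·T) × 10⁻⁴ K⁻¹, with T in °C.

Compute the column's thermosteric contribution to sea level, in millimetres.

Layer 1: α = (0.58 + 0.091×26)×10⁻⁴ = 2.946×10⁻⁴ K⁻¹
Layer 2: α = (0.58 + 0.091×18)×10⁻⁴ = 2.218×10⁻⁴ K⁻¹
Layer 3: α = (0.58 + 0.091×10)×10⁻⁴ = 1.49×10⁻⁴ K⁻¹
Layer 4: α = (0.58 + 0.091×2.1)×10⁻⁴ = 0.7711×10⁻⁴ K⁻¹
0–50 m: 1.9 × 50 × 2.946×10⁻⁴ = 0.027987 m
50–620 m: 570 × 0.76 × 2.218×10⁻⁴ = 0.09608376 m
Layer 3: 330 × 1.49×10⁻⁴ × 0.98 = 0.0481866 m
410 × 0.27 × 0.7711×10⁻⁴ = 0.008536077 m
Δh = 0.027987 + 0.09608376 + 0.0481866 + 0.008536077 = 0.180793437 m

Δh = 181 mm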